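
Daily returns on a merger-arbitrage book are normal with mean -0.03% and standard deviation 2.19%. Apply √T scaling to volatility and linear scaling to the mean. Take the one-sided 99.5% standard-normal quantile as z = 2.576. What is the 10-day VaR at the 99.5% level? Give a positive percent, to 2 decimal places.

18.14%

σ_{10d} = 2.19% × √10 = 6.925%; μ_{10d} = 10 × -0.03% = -0.300%.
VaR = −(-0.300%) + 2.576 × 6.925% = 18.139%.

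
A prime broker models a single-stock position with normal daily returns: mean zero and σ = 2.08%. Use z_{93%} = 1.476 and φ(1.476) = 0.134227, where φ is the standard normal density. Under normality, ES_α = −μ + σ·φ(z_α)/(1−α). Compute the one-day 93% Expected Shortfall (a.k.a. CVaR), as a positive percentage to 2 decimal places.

Tail multiplier: φ(z)/(1−α) = 0.134227 / 0.07 = 1.918.
ES = 2.08% × 1.918 = 3.989%.

3.99%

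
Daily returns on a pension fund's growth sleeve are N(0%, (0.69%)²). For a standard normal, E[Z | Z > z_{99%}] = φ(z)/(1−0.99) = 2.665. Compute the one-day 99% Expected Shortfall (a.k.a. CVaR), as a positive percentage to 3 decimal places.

ES = 0.69% × 2.665 = 1.839%.

1.839%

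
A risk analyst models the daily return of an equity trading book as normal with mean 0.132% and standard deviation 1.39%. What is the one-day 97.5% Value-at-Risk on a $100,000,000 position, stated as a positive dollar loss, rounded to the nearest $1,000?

At 97.5% one-sided, z = 1.960.
VaR = −μ + z·σ = −(0.132%) + 1.960 × 1.39% = 2.592%.
On $100,000,000: 0.02592 × $100,000,000 = $2,592,000.

$2,592,000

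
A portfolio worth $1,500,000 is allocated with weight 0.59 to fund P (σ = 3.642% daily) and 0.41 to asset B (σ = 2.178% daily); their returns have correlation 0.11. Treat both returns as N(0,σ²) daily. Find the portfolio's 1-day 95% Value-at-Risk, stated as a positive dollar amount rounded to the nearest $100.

σ_p² = 0.59²·3.642² + 0.41²·2.178² + 2·0.11·0.59·0.41·3.642·2.178 = 5.8368 (%²).
σ_p = √5.8368 = 2.416%.
At 95%, z = 1.645.
VaR = 1.645 × 2.416% = 3.974%; on $1,500,000 that is $59,610.

$59,600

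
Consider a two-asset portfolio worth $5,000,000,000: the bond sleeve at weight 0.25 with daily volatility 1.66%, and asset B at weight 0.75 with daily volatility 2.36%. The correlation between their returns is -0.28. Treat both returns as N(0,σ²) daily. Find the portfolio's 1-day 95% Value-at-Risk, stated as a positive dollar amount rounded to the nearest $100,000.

σ_p² = 0.25²·1.66² + 0.75²·2.36² + 2·-0.28·0.25·0.75·1.66·2.36 = 2.8938 (%²).
σ_p = √2.8938 = 1.701%.
At 95%, z = 1.645.
VaR = 1.645 × 1.701% = 2.798%; on $5,000,000,000 that is $139,900,000.

$139,900,000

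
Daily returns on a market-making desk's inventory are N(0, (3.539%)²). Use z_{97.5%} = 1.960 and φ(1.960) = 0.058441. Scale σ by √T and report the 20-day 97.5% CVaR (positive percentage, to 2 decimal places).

σ_{20d} = 3.539% × √20 = 15.827%.
ES multiplier = φ(z)/(1−α) = 0.058441/0.025 = 2.338.
ES = 15.827% × 2.338 = 37.004%.

37.00%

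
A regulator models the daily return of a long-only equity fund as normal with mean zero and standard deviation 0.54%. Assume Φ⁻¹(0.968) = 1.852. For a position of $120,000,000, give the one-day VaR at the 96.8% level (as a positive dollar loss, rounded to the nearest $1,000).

$1,200,000

VaR = z·σ = 1.852 × 0.54% = 1.000%.
On $120,000,000: 0.01000 × $120,000,000 = $1,200,000.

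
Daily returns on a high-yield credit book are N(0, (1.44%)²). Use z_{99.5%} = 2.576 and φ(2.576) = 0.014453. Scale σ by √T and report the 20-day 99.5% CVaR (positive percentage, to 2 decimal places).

18.62%

σ_{20d} = 1.44% × √20 = 6.440%.
ES multiplier = φ(z)/(1−α) = 0.014453/0.005 = 2.891.
ES = 6.440% × 2.891 = 18.618%.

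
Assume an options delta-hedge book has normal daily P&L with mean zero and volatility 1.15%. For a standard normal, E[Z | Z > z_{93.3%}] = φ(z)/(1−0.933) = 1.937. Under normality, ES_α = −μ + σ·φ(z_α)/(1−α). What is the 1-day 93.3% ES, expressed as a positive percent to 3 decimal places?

ES = 1.15% × 1.937 = 2.228%.

2.228%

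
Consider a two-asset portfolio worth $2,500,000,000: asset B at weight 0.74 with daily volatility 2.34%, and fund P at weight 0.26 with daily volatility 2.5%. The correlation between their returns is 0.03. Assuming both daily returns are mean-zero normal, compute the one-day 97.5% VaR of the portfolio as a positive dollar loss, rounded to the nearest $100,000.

$91,500,000

σ_p² = 0.74²·2.34² + 0.26²·2.5² + 2·0.03·0.74·0.26·2.34·2.5 = 3.4885 (%²).
σ_p = √3.4885 = 1.868%.
At 97.5%, z = 1.960.
VaR = 1.960 × 1.868% = 3.661%; on $2,500,000,000 that is $91,525,000.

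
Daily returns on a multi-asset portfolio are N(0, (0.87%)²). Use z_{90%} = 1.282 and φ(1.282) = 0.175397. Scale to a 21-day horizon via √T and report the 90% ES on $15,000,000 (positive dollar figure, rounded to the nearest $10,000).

$1,050,000

σ_{21d} = 0.87% × √21 = 3.987%.
ES multiplier = φ(z)/(1−α) = 0.175397/0.1 = 1.754.
ES = 3.987% × 1.754 = 6.993%; on $15,000,000: $1,048,950.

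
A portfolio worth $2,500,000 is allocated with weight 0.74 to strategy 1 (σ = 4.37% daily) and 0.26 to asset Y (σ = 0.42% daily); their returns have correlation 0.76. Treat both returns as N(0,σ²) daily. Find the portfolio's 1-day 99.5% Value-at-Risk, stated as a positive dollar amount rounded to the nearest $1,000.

σ_p² = 0.74²·4.37² + 0.26²·0.42² + 2·0.76·0.74·0.26·4.37·0.42 = 11.0061 (%²).
σ_p = √11.0061 = 3.318%.
At 99.5%, z = 2.576.
VaR = 2.576 × 3.318% = 8.547%; on $2,500,000 that is $213,675.

$214,000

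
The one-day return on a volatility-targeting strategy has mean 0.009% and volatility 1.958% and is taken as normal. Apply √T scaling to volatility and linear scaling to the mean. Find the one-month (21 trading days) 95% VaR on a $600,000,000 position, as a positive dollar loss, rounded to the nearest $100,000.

$87,400,000

At 95%, z = 1.645.
σ_{21d} = 1.958% × √21 = 8.973%; μ_{21d} = 21 × 0.009% = 0.189%.
VaR = −(0.189%) + 1.645 × 8.973% = 14.572%.
On $600,000,000: 0.14572 × $600,000,000 = $87,432,000.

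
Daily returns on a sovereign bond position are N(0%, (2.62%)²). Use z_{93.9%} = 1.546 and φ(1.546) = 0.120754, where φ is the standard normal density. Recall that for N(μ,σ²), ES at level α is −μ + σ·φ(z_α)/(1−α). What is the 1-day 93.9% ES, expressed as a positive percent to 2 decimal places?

5.19%

Tail multiplier: φ(z)/(1−α) = 0.120754 / 0.061 = 1.980.
ES = 2.62% × 1.980 = 5.188%.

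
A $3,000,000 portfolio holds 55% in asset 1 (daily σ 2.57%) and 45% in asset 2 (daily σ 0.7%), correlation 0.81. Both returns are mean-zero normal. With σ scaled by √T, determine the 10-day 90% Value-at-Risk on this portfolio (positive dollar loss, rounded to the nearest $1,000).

$204,000

σ_p = √(0.55²·2.57² + 0.45²·0.7² + 2·0.81·0.55·0.45·2.57·0.7) = 1.679%.
σ_{10d} = 1.679% × √10 = 5.309%.
z(90%) = 1.282.
VaR = 1.282 × 5.309% = 6.806%; on $3,000,000 that is $204,180.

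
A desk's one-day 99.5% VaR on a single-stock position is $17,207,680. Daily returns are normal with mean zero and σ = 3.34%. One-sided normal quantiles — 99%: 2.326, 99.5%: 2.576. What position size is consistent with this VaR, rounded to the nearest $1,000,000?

VaR as a fraction of value: z·σ = 2.576 × 3.34% = 8.60384%.
Position = $17,207,680 / 0.0860384 = $200,000,000.

$200,000,000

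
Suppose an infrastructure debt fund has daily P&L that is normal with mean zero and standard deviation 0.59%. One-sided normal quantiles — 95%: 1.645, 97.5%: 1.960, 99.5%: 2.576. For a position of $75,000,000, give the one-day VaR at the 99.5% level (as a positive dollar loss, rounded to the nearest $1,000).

$1,140,000

VaR = z·σ = 2.576 × 0.59% = 1.520%.
On $75,000,000: 0.01520 × $75,000,000 = $1,140,000.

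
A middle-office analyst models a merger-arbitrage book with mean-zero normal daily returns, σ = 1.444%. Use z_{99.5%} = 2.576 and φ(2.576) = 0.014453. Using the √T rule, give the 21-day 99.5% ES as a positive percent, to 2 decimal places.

σ_{21d} = 1.444% × √21 = 6.617%.
ES multiplier = φ(z)/(1−α) = 0.014453/0.005 = 2.891.
ES = 6.617% × 2.891 = 19.130%.

19.13%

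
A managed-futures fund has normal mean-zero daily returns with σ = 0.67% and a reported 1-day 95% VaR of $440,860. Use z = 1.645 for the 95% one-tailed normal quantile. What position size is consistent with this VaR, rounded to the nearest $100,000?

$40,000,000

VaR as a fraction of value: z·σ = 1.645 × 0.67% = 1.10215%.
Position = $440,860 / 0.0110215 = $40,000,000.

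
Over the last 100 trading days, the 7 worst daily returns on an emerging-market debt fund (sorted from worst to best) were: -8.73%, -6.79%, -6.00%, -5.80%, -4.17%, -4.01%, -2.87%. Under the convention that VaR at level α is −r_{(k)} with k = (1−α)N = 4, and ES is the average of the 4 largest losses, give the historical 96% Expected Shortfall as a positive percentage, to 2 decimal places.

The 4 worst returns sum to -27.32%.
ES = −(-27.32%) / 4 = 6.83%.

6.83%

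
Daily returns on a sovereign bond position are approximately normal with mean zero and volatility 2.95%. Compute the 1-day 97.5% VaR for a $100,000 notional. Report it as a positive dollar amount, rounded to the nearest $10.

At 97.5% one-sided, z = 1.960.
VaR = z·σ = 1.960 × 2.95% = 5.782%.
On $100,000: 0.05782 × $100,000 = $5,782.

$5,780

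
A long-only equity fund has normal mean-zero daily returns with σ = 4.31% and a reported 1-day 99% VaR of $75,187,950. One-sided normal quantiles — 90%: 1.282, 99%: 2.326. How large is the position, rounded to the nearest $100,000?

$750,000,000

VaR as a fraction of value: z·σ = 2.326 × 4.31% = 10.0251%.
Position = $75,187,950 / 0.100251 = $750,000,000.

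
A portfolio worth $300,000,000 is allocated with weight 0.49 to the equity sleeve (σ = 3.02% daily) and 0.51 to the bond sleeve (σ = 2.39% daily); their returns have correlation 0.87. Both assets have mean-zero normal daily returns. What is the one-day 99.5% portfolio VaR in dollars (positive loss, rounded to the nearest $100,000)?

$20,200,000

σ_p² = 0.49²·3.02² + 0.51²·2.39² + 2·0.87·0.49·0.51·3.02·2.39 = 6.8140 (%²).
σ_p = √6.8140 = 2.610%.
At 99.5%, z = 2.576.
VaR = 2.576 × 2.610% = 6.723%; on $300,000,000 that is $20,169,000.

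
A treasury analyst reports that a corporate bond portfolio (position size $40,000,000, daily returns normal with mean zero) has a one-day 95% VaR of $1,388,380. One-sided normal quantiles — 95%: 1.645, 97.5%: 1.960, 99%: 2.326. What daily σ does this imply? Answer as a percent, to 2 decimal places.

VaR as a fraction: $1,388,380 / $40,000,000 = 3.471%.
σ = VaR / z = 3.471% / 1.645 = 2.110%.

2.11%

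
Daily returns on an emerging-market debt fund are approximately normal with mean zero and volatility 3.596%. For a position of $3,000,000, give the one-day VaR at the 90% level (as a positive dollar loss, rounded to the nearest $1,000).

At 90% one-sided, z = 1.282.
VaR = z·σ = 1.282 × 3.596% = 4.610%.
On $3,000,000: 0.04610 × $3,000,000 = $138,300.

$138,000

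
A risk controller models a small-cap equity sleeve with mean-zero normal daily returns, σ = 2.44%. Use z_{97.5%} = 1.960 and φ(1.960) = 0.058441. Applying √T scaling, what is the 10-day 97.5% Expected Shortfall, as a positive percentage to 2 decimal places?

18.04%

σ_{10d} = 2.44% × √10 = 7.716%.
ES multiplier = φ(z)/(1−α) = 0.058441/0.025 = 2.338.
ES = 7.716% × 2.338 = 18.040%.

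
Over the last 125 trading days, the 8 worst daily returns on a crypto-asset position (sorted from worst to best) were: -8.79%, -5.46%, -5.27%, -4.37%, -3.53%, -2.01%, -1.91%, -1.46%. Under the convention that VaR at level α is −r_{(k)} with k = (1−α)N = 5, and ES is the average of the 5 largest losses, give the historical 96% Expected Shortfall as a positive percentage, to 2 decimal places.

The 5 worst returns sum to -27.42%.
ES = −(-27.42%) / 5 = 5.484% ≈ 5.48%.

5.48%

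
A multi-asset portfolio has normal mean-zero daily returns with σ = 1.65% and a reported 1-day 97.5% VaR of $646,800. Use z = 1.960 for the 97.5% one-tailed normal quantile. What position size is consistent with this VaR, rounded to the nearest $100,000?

VaR as a fraction of value: z·σ = 1.960 × 1.65% = 3.234%.
Position = $646,800 / 0.03234 = $20,000,000.

$20,000,000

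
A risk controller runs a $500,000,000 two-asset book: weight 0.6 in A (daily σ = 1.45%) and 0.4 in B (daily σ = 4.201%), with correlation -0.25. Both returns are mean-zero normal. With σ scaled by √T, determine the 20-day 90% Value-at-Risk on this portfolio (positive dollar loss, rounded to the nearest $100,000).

σ_p = √(0.6²·1.45² + 0.4²·4.201² + 2·-0.25·0.6·0.4·1.45·4.201) = 1.688%.
σ_{20d} = 1.688% × √20 = 7.549%.
z(90%) = 1.282.
VaR = 1.282 × 7.549% = 9.678%; on $500,000,000 that is $48,390,000.

$48,400,000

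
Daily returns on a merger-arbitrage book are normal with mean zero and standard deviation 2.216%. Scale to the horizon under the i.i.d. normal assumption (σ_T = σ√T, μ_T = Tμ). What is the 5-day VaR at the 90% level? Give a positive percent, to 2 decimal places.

At 90%, z = 1.282.
σ_{5d} = 2.216% × √5 = 4.955%.
VaR = 1.282 × 4.955% = 6.352%.

6.35%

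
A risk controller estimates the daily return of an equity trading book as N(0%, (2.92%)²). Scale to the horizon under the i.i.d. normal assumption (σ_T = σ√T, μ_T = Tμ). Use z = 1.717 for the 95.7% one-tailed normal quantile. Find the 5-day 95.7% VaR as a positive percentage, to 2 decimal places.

11.21%

σ_{5d} = 2.92% × √5 = 6.529%.
VaR = 1.717 × 6.529% = 11.210%.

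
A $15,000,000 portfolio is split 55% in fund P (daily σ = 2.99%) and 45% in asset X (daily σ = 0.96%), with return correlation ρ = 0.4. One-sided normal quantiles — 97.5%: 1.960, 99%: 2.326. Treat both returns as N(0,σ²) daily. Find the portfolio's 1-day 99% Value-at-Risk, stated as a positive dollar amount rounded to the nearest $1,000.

$649,000

σ_p² = 0.55²·2.99² + 0.45²·0.96² + 2·0.4·0.55·0.45·2.99·0.96 = 3.4593 (%²).
σ_p = √3.4593 = 1.860%.
VaR = 2.326 × 1.860% = 4.326%; on $15,000,000 that is $648,900.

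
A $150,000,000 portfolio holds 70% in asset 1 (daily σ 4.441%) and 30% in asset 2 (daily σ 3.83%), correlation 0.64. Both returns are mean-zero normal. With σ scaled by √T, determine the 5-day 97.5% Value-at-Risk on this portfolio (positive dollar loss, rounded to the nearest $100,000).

σ_p = √(0.7²·4.441² + 0.3²·3.83² + 2·0.64·0.7·0.3·4.441·3.83) = 3.944%.
σ_{5d} = 3.944% × √5 = 8.819%.
z(97.5%) = 1.960.
VaR = 1.960 × 8.819% = 17.285%; on $150,000,000 that is $25,927,500.

$25,900,000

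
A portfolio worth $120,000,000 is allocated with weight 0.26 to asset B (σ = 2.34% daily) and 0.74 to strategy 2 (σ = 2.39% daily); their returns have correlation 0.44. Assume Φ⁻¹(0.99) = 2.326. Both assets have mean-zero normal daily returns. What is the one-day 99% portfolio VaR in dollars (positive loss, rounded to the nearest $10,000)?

$5,880,000

σ_p² = 0.26²·2.34² + 0.74²·2.39² + 2·0.44·0.26·0.74·2.34·2.39 = 4.4450 (%²).
σ_p = √4.4450 = 2.108%.
VaR = 2.326 × 2.108% = 4.903%; on $120,000,000 that is $5,883,600.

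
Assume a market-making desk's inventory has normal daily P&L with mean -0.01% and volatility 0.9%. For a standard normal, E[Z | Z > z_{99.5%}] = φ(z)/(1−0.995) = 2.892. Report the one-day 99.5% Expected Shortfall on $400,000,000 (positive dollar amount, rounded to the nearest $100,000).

$10,500,000

ES = −(-0.01%) + 0.9% × 2.892 = 2.613%.
On $400,000,000: 0.02613 × $400,000,000 = $10,452,000.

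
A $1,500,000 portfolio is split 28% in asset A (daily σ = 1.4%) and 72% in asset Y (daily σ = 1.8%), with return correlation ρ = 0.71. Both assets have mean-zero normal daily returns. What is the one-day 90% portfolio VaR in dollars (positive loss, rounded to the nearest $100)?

σ_p² = 0.28²·1.4² + 0.72²·1.8² + 2·0.71·0.28·0.72·1.4·1.8 = 2.5547 (%²).
σ_p = √2.5547 = 1.598%.
At 90%, z = 1.282.
VaR = 1.282 × 1.598% = 2.049%; on $1,500,000 that is $30,735.

$30,700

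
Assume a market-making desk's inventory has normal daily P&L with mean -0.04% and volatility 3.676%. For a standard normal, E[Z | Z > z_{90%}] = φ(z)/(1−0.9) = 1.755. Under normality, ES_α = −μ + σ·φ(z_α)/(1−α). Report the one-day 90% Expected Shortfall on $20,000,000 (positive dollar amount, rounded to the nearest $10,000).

ES = −(-0.04%) + 3.676% × 1.755 = 6.491%.
On $20,000,000: 0.06491 × $20,000,000 = $1,298,200.

$1,300,000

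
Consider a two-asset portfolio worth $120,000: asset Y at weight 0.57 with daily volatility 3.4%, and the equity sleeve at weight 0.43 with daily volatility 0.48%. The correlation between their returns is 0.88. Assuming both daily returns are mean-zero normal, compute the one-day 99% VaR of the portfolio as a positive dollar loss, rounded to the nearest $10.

σ_p² = 0.57²·3.4² + 0.43²·0.48² + 2·0.88·0.57·0.43·3.4·0.48 = 4.5025 (%²).
σ_p = √4.5025 = 2.122%.
At 99%, z = 2.326.
VaR = 2.326 × 2.122% = 4.936%; on $120,000 that is $5,923.

$5,920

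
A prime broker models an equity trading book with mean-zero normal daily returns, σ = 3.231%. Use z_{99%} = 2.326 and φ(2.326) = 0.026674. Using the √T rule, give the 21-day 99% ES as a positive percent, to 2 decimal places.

39.49%

σ_{21d} = 3.231% × √21 = 14.806%.
ES multiplier = φ(z)/(1−α) = 0.026674/0.01 = 2.667.
ES = 14.806% × 2.667 = 39.488%.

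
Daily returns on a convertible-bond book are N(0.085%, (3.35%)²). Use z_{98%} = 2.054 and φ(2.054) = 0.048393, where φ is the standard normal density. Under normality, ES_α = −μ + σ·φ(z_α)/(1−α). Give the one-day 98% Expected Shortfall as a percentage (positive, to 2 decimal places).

8.02%

Tail multiplier: φ(z)/(1−α) = 0.048393 / 0.02 = 2.420.
ES = −(0.085%) + 3.35% × 2.420 = 8.022%.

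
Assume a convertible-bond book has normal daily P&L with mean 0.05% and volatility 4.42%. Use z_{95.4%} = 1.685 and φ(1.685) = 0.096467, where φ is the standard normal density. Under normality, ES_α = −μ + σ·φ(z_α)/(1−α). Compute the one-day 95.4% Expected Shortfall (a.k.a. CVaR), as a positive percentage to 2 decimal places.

Tail multiplier: φ(z)/(1−α) = 0.096467 / 0.046 = 2.097.
ES = −(0.05%) + 4.42% × 2.097 = 9.219%.

9.22%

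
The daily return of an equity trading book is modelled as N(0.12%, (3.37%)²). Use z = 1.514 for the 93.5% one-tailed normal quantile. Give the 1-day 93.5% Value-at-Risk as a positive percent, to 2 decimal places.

4.98%

VaR = −μ + z·σ = −(0.12%) + 1.514 × 3.37% = 4.982%.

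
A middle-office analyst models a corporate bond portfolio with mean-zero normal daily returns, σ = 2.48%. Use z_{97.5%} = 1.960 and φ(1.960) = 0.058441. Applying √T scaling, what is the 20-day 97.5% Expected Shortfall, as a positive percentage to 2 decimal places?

25.93%

σ_{20d} = 2.48% × √20 = 11.091%.
ES multiplier = φ(z)/(1−α) = 0.058441/0.025 = 2.338.
ES = 11.091% × 2.338 = 25.931%.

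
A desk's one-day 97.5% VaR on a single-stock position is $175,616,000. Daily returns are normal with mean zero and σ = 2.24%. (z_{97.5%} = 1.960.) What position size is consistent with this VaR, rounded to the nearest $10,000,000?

VaR as a fraction of value: z·σ = 1.960 × 2.24% = 4.3904%.
Position = $175,616,000 / 0.043904 = $4,000,000,000.

$4,000,000,000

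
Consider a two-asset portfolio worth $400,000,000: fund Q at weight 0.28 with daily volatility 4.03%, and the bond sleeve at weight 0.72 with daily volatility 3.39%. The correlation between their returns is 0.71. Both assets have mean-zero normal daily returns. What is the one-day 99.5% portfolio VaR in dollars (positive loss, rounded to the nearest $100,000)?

$34,400,000

σ_p² = 0.28²·4.03² + 0.72²·3.39² + 2·0.71·0.28·0.72·4.03·3.39 = 11.1418 (%²).
σ_p = √11.1418 = 3.338%.
At 99.5%, z = 2.576.
VaR = 2.576 × 3.338% = 8.599%; on $400,000,000 that is $34,396,000.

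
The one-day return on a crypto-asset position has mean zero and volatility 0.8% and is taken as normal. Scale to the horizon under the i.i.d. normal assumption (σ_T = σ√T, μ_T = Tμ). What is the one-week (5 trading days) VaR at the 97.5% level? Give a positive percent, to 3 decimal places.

3.506%

At 97.5%, z = 1.960.
σ_{5d} = 0.8% × √5 = 1.789%.
VaR = 1.960 × 1.789% = 3.506%.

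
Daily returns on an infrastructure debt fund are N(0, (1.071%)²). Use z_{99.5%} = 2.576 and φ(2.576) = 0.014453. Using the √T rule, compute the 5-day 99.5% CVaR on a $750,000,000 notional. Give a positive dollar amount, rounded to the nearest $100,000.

$51,900,000

σ_{5d} = 1.071% × √5 = 2.395%.
ES multiplier = φ(z)/(1−α) = 0.014453/0.005 = 2.891.
ES = 2.395% × 2.891 = 6.924%; on $750,000,000: $51,930,000.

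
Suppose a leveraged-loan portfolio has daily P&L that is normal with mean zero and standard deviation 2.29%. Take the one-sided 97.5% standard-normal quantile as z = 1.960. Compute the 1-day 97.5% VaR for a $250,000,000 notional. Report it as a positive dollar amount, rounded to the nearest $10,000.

$11,220,000

VaR = z·σ = 1.960 × 2.29% = 4.488%.
On $250,000,000: 0.04488 × $250,000,000 = $11,220,000.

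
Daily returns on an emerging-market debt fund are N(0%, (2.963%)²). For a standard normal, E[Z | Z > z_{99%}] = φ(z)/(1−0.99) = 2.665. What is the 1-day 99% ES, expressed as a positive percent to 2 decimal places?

7.90%

ES = 2.963% × 2.665 = 7.896%.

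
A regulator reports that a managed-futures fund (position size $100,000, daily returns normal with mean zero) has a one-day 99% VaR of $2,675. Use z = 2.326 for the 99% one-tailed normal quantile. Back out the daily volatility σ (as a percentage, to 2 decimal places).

VaR as a fraction: $2,675 / $100,000 = 2.675%.
σ = VaR / z = 2.675% / 2.326 = 1.150%.

1.15%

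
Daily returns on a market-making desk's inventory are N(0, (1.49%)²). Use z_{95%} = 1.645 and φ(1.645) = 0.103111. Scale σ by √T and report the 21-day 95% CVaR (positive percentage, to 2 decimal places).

14.08%

σ_{21d} = 1.49% × √21 = 6.828%.
ES multiplier = φ(z)/(1−α) = 0.103111/0.05 = 2.062.
ES = 6.828% × 2.062 = 14.079%.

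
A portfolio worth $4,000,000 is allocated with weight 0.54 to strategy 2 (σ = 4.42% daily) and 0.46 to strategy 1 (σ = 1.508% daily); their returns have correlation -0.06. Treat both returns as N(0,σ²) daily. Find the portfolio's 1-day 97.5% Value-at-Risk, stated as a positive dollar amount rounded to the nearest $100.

σ_p² = 0.54²·4.42² + 0.46²·1.508² + 2·-0.06·0.54·0.46·4.42·1.508 = 5.9793 (%²).
σ_p = √5.9793 = 2.445%.
At 97.5%, z = 1.960.
VaR = 1.960 × 2.445% = 4.792%; on $4,000,000 that is $191,680.

$191,700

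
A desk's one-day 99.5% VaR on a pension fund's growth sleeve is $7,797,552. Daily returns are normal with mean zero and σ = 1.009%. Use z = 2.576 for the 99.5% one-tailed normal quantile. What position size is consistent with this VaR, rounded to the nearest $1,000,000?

VaR as a fraction of value: z·σ = 2.576 × 1.009% = 2.59918%.
Position = $7,797,552 / 0.0259918 = $300,000,000.

$300,000,000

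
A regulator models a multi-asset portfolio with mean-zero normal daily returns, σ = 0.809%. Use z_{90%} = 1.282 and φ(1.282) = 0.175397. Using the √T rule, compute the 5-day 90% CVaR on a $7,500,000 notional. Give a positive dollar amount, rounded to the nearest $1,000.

$238,000

σ_{5d} = 0.809% × √5 = 1.809%.
ES multiplier = φ(z)/(1−α) = 0.175397/0.1 = 1.754.
ES = 1.809% × 1.754 = 3.173%; on $7,500,000: $237,975.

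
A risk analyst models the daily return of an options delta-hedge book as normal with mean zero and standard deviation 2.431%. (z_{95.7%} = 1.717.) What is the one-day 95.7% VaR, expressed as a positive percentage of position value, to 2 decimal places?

VaR = z·σ = 1.717 × 2.431% = 4.174%.

4.17%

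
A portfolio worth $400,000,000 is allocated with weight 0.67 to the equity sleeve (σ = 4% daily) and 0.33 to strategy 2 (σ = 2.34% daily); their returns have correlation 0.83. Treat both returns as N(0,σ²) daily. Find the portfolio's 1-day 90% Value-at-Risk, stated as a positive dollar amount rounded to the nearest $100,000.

$17,200,000

σ_p² = 0.67²·4² + 0.33²·2.34² + 2·0.83·0.67·0.33·4·2.34 = 11.2141 (%²).
σ_p = √11.2141 = 3.349%.
At 90%, z = 1.282.
VaR = 1.282 × 3.349% = 4.293%; on $400,000,000 that is $17,172,000.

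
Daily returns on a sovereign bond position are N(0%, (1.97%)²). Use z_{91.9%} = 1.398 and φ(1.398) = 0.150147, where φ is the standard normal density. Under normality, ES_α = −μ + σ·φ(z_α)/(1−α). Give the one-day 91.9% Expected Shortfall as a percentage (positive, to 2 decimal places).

3.65%

Tail multiplier: φ(z)/(1−α) = 0.150147 / 0.081 = 1.854.
ES = 1.97% × 1.854 = 3.652%.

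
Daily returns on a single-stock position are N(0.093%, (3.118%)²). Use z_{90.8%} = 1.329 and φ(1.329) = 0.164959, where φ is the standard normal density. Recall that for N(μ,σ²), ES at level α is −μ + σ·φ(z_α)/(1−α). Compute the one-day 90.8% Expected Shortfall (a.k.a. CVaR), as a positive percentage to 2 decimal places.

5.50%

Tail multiplier: φ(z)/(1−α) = 0.164959 / 0.092 = 1.793.
ES = −(0.093%) + 3.118% × 1.793 = 5.498%.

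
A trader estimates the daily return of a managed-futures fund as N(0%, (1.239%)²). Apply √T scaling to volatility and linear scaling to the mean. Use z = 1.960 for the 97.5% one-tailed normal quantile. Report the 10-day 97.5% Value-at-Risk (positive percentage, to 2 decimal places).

σ_{10d} = 1.239% × √10 = 3.918%.
VaR = 1.960 × 3.918% = 7.679%.

7.68%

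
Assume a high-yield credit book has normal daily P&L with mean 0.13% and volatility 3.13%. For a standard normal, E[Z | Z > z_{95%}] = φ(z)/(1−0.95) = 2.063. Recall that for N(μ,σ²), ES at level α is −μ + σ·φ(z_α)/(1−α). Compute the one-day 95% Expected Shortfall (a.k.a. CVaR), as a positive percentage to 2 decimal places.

6.33%

ES = −(0.13%) + 3.13% × 2.063 = 6.327%.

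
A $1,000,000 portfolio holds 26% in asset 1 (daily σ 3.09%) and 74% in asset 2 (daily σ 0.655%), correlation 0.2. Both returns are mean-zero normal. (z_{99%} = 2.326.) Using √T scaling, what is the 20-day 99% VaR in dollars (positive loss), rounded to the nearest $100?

σ_p = √(0.26²·3.09² + 0.74²·0.655² + 2·0.2·0.26·0.74·3.09·0.655) = 1.018%.
σ_{20d} = 1.018% × √20 = 4.553%.
VaR = 2.326 × 4.553% = 10.590%; on $1,000,000 that is $105,900.

$105,900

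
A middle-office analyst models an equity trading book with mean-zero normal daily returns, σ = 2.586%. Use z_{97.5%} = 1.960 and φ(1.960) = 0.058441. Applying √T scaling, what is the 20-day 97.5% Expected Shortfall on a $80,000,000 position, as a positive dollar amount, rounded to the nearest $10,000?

σ_{20d} = 2.586% × √20 = 11.565%.
ES multiplier = φ(z)/(1−α) = 0.058441/0.025 = 2.338.
ES = 11.565% × 2.338 = 27.039%; on $80,000,000: $21,631,200.

$21,630,000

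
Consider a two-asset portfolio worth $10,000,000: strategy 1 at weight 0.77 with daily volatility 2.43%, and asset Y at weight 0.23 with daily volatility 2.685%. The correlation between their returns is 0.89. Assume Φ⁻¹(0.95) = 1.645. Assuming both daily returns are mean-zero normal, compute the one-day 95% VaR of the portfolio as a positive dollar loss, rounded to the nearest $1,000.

σ_p² = 0.77²·2.43² + 0.23²·2.685² + 2·0.89·0.77·0.23·2.43·2.685 = 5.9392 (%²).
σ_p = √5.9392 = 2.437%.
VaR = 1.645 × 2.437% = 4.009%; on $10,000,000 that is $400,900.

$401,000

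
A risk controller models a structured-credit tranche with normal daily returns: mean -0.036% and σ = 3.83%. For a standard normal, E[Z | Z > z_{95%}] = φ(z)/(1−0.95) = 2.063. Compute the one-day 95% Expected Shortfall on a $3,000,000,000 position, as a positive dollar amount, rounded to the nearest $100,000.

ES = −(-0.036%) + 3.83% × 2.063 = 7.937%.
On $3,000,000,000: 0.07937 × $3,000,000,000 = $238,110,000.

$238,100,000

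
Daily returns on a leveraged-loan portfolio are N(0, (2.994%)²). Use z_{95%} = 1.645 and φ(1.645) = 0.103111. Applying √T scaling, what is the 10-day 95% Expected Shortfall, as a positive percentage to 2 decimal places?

19.52%

σ_{10d} = 2.994% × √10 = 9.468%.
ES multiplier = φ(z)/(1−α) = 0.103111/0.05 = 2.062.
ES = 9.468% × 2.062 = 19.523%.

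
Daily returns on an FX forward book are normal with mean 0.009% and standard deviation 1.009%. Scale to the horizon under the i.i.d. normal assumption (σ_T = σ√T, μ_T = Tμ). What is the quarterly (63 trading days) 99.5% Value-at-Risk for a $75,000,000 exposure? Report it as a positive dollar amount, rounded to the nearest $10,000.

At 99.5%, z = 2.576.
σ_{63d} = 1.009% × √63 = 8.009%; μ_{63d} = 63 × 0.009% = 0.567%.
VaR = −(0.567%) + 2.576 × 8.009% = 20.064%.
On $75,000,000: 0.20064 × $75,000,000 = $15,048,000.

$15,050,000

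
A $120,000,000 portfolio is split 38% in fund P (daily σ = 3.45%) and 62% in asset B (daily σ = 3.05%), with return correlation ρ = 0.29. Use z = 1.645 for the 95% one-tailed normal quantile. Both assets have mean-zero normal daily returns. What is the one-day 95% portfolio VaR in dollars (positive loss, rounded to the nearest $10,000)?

σ_p² = 0.38²·3.45² + 0.62²·3.05² + 2·0.29·0.38·0.62·3.45·3.05 = 6.7325 (%²).
σ_p = √6.7325 = 2.595%.
VaR = 1.645 × 2.595% = 4.269%; on $120,000,000 that is $5,122,800.

$5,120,000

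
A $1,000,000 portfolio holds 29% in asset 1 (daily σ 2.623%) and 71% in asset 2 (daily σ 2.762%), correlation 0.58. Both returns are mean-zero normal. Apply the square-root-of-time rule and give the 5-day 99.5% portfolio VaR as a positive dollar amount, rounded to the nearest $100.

σ_p = √(0.29²·2.623² + 0.71²·2.762² + 2·0.58·0.29·0.71·2.623·2.762) = 2.481%.
σ_{5d} = 2.481% × √5 = 5.548%.
z(99.5%) = 2.576.
VaR = 2.576 × 5.548% = 14.292%; on $1,000,000 that is $142,920.

$142,900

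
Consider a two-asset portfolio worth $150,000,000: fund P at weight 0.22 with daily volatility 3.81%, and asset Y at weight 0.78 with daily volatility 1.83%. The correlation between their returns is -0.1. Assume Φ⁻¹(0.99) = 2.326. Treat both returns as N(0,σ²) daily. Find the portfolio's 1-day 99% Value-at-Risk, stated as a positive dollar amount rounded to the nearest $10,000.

σ_p² = 0.22²·3.81² + 0.78²·1.83² + 2·-0.1·0.22·0.78·3.81·1.83 = 2.5008 (%²).
σ_p = √2.5008 = 1.581%.
VaR = 2.326 × 1.581% = 3.677%; on $150,000,000 that is $5,515,500.

$5,520,000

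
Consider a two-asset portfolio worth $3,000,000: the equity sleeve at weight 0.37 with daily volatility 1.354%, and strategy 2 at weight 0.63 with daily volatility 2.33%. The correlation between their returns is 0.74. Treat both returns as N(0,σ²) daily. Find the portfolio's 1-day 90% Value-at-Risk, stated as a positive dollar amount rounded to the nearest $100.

σ_p² = 0.37²·1.354² + 0.63²·2.33² + 2·0.74·0.37·0.63·1.354·2.33 = 3.4941 (%²).
σ_p = √3.4941 = 1.869%.
At 90%, z = 1.282.
VaR = 1.282 × 1.869% = 2.396%; on $3,000,000 that is $71,880.

$71,900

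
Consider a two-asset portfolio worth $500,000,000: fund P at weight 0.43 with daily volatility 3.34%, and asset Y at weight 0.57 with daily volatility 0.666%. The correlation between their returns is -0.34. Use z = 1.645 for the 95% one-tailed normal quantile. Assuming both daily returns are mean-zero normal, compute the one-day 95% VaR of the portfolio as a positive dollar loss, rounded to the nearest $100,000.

$11,100,000

σ_p² = 0.43²·3.34² + 0.57²·0.666² + 2·-0.34·0.43·0.57·3.34·0.666 = 1.8360 (%²).
σ_p = √1.8360 = 1.355%.
VaR = 1.645 × 1.355% = 2.229%; on $500,000,000 that is $11,145,000.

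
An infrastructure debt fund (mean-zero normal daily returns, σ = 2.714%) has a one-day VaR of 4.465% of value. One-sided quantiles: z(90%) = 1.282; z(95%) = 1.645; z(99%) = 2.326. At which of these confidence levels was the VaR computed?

Implied z = VaR/σ = 4.465 / 2.714 = 1.645.
This matches z(95%) = 1.645.

95%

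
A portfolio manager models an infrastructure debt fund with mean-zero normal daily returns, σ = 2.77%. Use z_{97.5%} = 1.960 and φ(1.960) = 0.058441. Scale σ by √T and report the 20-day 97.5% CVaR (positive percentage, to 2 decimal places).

σ_{20d} = 2.77% × √20 = 12.388%.
ES multiplier = φ(z)/(1−α) = 0.058441/0.025 = 2.338.
ES = 12.388% × 2.338 = 28.963%.

28.96%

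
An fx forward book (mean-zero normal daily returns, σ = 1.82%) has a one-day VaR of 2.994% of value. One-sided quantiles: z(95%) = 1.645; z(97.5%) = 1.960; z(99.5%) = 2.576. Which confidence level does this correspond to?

95%

Implied z = VaR/σ = 2.994 / 1.82 = 1.645.
This matches z(95%) = 1.645.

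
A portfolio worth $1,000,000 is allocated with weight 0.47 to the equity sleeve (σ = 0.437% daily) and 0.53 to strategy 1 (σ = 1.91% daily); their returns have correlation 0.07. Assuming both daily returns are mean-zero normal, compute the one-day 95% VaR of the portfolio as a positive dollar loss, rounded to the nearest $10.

$17,220

σ_p² = 0.47²·0.437² + 0.53²·1.91² + 2·0.07·0.47·0.53·0.437·1.91 = 1.0960 (%²).
σ_p = √1.0960 = 1.047%.
At 95%, z = 1.645.
VaR = 1.645 × 1.047% = 1.722%; on $1,000,000 that is $17,220.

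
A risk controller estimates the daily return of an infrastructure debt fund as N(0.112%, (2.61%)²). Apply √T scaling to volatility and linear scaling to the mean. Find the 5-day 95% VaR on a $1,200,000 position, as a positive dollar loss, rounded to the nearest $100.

$108,500

At 95%, z = 1.645.
σ_{5d} = 2.61% × √5 = 5.836%; μ_{5d} = 5 × 0.112% = 0.560%.
VaR = −(0.560%) + 1.645 × 5.836% = 9.040%.
On $1,200,000: 0.09040 × $1,200,000 = $108,480.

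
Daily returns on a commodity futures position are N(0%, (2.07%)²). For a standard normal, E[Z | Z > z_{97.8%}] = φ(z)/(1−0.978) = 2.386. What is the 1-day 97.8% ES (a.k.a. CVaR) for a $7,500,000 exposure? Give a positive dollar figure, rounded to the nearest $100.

ES = 2.07% × 2.386 = 4.939%.
On $7,500,000: 0.04939 × $7,500,000 = $370,425.

$370,400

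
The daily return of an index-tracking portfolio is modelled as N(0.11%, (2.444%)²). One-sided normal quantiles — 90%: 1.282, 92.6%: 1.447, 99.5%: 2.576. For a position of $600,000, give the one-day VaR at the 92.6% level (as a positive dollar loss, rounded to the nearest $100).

VaR = −μ + z·σ = −(0.11%) + 1.447 × 2.444% = 3.426%.
On $600,000: 0.03426 × $600,000 = $20,556.

$20,600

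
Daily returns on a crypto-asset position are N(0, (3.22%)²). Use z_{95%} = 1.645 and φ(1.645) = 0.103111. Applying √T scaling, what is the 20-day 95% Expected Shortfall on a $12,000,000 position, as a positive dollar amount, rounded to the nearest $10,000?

σ_{20d} = 3.22% × √20 = 14.400%.
ES multiplier = φ(z)/(1−α) = 0.103111/0.05 = 2.062.
ES = 14.400% × 2.062 = 29.693%; on $12,000,000: $3,563,160.

$3,560,000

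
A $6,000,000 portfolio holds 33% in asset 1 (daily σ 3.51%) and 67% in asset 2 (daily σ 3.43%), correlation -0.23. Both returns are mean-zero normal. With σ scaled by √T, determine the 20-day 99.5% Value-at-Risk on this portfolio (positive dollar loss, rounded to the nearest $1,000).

$1,606,000

σ_p = √(0.33²·3.51² + 0.67²·3.43² + 2·-0.23·0.33·0.67·3.51·3.43) = 2.323%.
σ_{20d} = 2.323% × √20 = 10.389%.
z(99.5%) = 2.576.
VaR = 2.576 × 10.389% = 26.762%; on $6,000,000 that is $1,605,720.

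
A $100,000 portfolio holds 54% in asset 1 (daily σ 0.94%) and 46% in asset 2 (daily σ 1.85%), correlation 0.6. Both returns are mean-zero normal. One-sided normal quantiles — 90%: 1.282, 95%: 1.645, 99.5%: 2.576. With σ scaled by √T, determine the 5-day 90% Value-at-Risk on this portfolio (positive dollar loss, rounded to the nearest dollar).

σ_p = √(0.54²·0.94² + 0.46²·1.85² + 2·0.6·0.54·0.46·0.94·1.85) = 1.225%.
σ_{5d} = 1.225% × √5 = 2.739%.
VaR = 1.282 × 2.739% = 3.511%; on $100,000 that is $3,511.

$3,511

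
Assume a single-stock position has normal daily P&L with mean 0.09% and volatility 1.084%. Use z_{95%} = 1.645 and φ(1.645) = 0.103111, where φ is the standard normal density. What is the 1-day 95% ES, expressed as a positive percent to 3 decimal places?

Tail multiplier: φ(z)/(1−α) = 0.103111 / 0.05 = 2.062.
ES = −(0.09%) + 1.084% × 2.062 = 2.145%.

2.145%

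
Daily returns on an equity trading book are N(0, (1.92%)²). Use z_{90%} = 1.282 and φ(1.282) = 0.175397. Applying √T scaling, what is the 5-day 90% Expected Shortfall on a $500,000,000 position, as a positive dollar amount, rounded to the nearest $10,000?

σ_{5d} = 1.92% × √5 = 4.293%.
ES multiplier = φ(z)/(1−α) = 0.175397/0.1 = 1.754.
ES = 4.293% × 1.754 = 7.530%; on $500,000,000: $37,650,000.

$37,650,000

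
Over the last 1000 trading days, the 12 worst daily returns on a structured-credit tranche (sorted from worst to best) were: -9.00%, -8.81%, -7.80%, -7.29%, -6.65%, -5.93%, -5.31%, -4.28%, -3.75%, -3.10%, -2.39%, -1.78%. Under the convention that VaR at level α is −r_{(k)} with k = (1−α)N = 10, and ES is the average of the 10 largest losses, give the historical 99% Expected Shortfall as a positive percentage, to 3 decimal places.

6.192%

The 10 worst returns sum to -61.92%.
ES = −(-61.92%) / 10 = 6.192%.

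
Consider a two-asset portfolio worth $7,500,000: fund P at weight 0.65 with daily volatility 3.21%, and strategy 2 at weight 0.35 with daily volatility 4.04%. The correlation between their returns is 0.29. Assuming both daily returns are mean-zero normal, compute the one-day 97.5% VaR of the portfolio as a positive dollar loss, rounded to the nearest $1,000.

σ_p² = 0.65²·3.21² + 0.35²·4.04² + 2·0.29·0.65·0.35·3.21·4.04 = 8.0641 (%²).
σ_p = √8.0641 = 2.840%.
At 97.5%, z = 1.960.
VaR = 1.960 × 2.840% = 5.566%; on $7,500,000 that is $417,450.

$417,000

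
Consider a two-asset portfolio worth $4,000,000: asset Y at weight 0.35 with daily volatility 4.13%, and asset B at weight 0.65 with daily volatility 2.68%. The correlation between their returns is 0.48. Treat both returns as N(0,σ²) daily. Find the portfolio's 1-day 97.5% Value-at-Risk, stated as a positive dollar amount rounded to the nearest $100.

σ_p² = 0.35²·4.13² + 0.65²·2.68² + 2·0.48·0.35·0.65·4.13·2.68 = 7.5414 (%²).
σ_p = √7.5414 = 2.746%.
At 97.5%, z = 1.960.
VaR = 1.960 × 2.746% = 5.382%; on $4,000,000 that is $215,280.

$215,300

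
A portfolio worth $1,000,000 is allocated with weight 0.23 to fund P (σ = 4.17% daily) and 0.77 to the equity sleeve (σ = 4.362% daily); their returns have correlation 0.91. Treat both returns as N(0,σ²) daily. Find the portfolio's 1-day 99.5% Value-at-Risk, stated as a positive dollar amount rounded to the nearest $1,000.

$109,000

σ_p² = 0.23²·4.17² + 0.77²·4.362² + 2·0.91·0.23·0.77·4.17·4.362 = 18.0639 (%²).
σ_p = √18.0639 = 4.250%.
At 99.5%, z = 2.576.
VaR = 2.576 × 4.250% = 10.948%; on $1,000,000 that is $109,480.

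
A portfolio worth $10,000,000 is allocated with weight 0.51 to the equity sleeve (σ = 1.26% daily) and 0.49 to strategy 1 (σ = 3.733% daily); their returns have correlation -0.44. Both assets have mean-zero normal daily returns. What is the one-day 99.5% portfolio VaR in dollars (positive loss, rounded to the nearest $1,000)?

$425,000

σ_p² = 0.51²·1.26² + 0.49²·3.733² + 2·-0.44·0.51·0.49·1.26·3.733 = 2.7244 (%²).
σ_p = √2.7244 = 1.651%.
At 99.5%, z = 2.576.
VaR = 2.576 × 1.651% = 4.253%; on $10,000,000 that is $425,300.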